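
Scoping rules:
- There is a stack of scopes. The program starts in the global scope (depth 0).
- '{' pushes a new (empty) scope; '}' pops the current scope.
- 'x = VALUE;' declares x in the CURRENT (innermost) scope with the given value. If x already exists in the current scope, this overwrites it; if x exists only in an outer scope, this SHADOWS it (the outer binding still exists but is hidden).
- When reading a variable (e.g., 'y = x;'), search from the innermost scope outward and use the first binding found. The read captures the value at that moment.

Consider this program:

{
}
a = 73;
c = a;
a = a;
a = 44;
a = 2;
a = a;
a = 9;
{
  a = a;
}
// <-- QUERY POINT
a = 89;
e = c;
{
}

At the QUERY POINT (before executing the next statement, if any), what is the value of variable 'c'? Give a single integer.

Answer: 73

Derivation:
Step 1: enter scope (depth=1)
Step 2: exit scope (depth=0)
Step 3: declare a=73 at depth 0
Step 4: declare c=(read a)=73 at depth 0
Step 5: declare a=(read a)=73 at depth 0
Step 6: declare a=44 at depth 0
Step 7: declare a=2 at depth 0
Step 8: declare a=(read a)=2 at depth 0
Step 9: declare a=9 at depth 0
Step 10: enter scope (depth=1)
Step 11: declare a=(read a)=9 at depth 1
Step 12: exit scope (depth=0)
Visible at query point: a=9 c=73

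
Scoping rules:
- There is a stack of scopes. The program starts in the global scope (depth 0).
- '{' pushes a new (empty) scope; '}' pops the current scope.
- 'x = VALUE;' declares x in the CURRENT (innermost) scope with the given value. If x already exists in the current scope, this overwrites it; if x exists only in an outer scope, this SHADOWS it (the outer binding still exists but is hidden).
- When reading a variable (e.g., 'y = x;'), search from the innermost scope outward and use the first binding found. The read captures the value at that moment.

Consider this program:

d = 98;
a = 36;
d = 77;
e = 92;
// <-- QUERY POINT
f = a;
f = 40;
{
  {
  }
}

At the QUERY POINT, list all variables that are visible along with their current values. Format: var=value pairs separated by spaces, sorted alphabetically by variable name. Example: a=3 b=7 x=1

Step 1: declare d=98 at depth 0
Step 2: declare a=36 at depth 0
Step 3: declare d=77 at depth 0
Step 4: declare e=92 at depth 0
Visible at query point: a=36 d=77 e=92

Answer: a=36 d=77 e=92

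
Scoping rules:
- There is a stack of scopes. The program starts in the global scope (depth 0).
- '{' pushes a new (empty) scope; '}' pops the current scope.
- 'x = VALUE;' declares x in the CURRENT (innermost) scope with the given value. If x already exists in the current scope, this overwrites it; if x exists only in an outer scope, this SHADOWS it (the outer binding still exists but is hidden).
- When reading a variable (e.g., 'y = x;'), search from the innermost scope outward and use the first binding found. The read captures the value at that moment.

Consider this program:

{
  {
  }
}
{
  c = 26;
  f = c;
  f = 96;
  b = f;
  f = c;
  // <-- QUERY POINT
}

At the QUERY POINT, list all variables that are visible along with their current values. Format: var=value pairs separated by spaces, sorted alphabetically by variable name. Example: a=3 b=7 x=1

Answer: b=96 c=26 f=26

Derivation:
Step 1: enter scope (depth=1)
Step 2: enter scope (depth=2)
Step 3: exit scope (depth=1)
Step 4: exit scope (depth=0)
Step 5: enter scope (depth=1)
Step 6: declare c=26 at depth 1
Step 7: declare f=(read c)=26 at depth 1
Step 8: declare f=96 at depth 1
Step 9: declare b=(read f)=96 at depth 1
Step 10: declare f=(read c)=26 at depth 1
Visible at query point: b=96 c=26 f=26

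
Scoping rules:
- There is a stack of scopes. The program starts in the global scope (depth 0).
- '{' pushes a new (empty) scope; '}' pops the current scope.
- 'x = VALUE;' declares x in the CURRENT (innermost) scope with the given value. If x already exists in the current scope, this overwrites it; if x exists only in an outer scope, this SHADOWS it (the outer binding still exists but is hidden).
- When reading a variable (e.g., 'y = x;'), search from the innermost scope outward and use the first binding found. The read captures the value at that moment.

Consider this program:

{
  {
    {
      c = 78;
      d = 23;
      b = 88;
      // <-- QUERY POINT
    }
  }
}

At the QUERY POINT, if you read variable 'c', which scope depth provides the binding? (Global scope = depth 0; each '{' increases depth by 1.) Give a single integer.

Step 1: enter scope (depth=1)
Step 2: enter scope (depth=2)
Step 3: enter scope (depth=3)
Step 4: declare c=78 at depth 3
Step 5: declare d=23 at depth 3
Step 6: declare b=88 at depth 3
Visible at query point: b=88 c=78 d=23

Answer: 3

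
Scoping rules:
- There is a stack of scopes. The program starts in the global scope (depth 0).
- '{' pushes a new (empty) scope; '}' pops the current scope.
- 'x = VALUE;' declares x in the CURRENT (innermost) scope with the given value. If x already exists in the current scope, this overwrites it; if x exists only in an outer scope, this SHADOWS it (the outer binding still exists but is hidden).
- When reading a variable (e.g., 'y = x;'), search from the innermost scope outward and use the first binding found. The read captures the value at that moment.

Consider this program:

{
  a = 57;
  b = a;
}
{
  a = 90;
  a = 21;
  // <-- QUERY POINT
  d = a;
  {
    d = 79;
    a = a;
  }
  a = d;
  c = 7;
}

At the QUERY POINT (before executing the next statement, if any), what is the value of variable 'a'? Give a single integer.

Answer: 21

Derivation:
Step 1: enter scope (depth=1)
Step 2: declare a=57 at depth 1
Step 3: declare b=(read a)=57 at depth 1
Step 4: exit scope (depth=0)
Step 5: enter scope (depth=1)
Step 6: declare a=90 at depth 1
Step 7: declare a=21 at depth 1
Visible at query point: a=21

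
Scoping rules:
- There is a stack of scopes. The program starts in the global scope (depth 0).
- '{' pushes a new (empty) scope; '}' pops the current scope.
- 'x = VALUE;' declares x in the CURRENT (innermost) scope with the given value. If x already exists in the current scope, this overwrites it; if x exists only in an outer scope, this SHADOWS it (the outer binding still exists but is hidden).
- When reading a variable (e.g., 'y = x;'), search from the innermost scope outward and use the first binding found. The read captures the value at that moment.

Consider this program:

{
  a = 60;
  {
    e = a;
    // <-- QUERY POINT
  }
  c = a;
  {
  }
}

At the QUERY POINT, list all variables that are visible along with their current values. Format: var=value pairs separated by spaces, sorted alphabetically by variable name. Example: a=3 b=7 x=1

Step 1: enter scope (depth=1)
Step 2: declare a=60 at depth 1
Step 3: enter scope (depth=2)
Step 4: declare e=(read a)=60 at depth 2
Visible at query point: a=60 e=60

Answer: a=60 e=60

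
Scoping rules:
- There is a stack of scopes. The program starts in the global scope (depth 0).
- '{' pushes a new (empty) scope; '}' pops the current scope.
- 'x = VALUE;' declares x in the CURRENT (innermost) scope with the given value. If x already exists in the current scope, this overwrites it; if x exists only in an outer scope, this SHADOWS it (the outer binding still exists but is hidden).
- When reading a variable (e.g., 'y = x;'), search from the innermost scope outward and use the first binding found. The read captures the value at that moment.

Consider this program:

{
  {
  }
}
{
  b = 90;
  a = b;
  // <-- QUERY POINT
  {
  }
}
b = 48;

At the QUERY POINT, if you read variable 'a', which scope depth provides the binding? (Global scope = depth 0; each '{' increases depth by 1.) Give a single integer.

Answer: 1

Derivation:
Step 1: enter scope (depth=1)
Step 2: enter scope (depth=2)
Step 3: exit scope (depth=1)
Step 4: exit scope (depth=0)
Step 5: enter scope (depth=1)
Step 6: declare b=90 at depth 1
Step 7: declare a=(read b)=90 at depth 1
Visible at query point: a=90 b=90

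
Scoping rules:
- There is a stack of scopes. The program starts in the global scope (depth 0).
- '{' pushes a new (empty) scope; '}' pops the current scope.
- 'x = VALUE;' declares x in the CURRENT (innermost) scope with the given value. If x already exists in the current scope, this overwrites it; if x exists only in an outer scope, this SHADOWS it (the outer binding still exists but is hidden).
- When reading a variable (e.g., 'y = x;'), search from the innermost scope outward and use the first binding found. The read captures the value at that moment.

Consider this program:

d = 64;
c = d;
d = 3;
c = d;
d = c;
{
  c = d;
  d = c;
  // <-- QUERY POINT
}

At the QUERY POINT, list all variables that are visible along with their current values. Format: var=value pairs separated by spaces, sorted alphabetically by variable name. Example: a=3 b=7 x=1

Answer: c=3 d=3

Derivation:
Step 1: declare d=64 at depth 0
Step 2: declare c=(read d)=64 at depth 0
Step 3: declare d=3 at depth 0
Step 4: declare c=(read d)=3 at depth 0
Step 5: declare d=(read c)=3 at depth 0
Step 6: enter scope (depth=1)
Step 7: declare c=(read d)=3 at depth 1
Step 8: declare d=(read c)=3 at depth 1
Visible at query point: c=3 d=3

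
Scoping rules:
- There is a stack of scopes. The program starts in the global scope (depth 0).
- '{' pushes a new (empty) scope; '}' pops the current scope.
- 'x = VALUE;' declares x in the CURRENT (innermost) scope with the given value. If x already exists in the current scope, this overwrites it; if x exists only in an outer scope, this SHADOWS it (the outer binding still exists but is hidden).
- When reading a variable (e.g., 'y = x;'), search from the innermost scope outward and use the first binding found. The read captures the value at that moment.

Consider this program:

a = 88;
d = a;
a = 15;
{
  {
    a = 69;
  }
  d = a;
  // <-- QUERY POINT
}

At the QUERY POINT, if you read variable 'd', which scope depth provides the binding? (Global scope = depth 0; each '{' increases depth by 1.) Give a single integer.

Step 1: declare a=88 at depth 0
Step 2: declare d=(read a)=88 at depth 0
Step 3: declare a=15 at depth 0
Step 4: enter scope (depth=1)
Step 5: enter scope (depth=2)
Step 6: declare a=69 at depth 2
Step 7: exit scope (depth=1)
Step 8: declare d=(read a)=15 at depth 1
Visible at query point: a=15 d=15

Answer: 1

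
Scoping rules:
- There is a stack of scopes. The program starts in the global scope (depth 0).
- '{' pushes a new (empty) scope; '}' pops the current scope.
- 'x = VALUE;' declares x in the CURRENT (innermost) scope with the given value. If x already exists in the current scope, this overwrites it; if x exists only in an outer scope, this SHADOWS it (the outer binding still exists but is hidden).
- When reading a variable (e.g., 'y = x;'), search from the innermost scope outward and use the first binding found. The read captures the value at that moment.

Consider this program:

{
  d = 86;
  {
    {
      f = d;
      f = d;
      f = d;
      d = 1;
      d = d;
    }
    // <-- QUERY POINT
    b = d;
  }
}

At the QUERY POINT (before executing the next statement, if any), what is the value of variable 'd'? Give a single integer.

Answer: 86

Derivation:
Step 1: enter scope (depth=1)
Step 2: declare d=86 at depth 1
Step 3: enter scope (depth=2)
Step 4: enter scope (depth=3)
Step 5: declare f=(read d)=86 at depth 3
Step 6: declare f=(read d)=86 at depth 3
Step 7: declare f=(read d)=86 at depth 3
Step 8: declare d=1 at depth 3
Step 9: declare d=(read d)=1 at depth 3
Step 10: exit scope (depth=2)
Visible at query point: d=86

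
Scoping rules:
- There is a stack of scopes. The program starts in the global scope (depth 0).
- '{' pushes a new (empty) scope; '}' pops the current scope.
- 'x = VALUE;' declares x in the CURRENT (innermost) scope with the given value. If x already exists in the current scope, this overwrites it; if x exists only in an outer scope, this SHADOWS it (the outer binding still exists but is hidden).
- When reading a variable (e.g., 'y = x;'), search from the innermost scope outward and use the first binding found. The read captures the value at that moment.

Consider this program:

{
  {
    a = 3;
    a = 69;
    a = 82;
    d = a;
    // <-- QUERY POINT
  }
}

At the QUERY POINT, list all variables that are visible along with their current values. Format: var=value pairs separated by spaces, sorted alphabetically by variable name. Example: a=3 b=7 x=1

Step 1: enter scope (depth=1)
Step 2: enter scope (depth=2)
Step 3: declare a=3 at depth 2
Step 4: declare a=69 at depth 2
Step 5: declare a=82 at depth 2
Step 6: declare d=(read a)=82 at depth 2
Visible at query point: a=82 d=82

Answer: a=82 d=82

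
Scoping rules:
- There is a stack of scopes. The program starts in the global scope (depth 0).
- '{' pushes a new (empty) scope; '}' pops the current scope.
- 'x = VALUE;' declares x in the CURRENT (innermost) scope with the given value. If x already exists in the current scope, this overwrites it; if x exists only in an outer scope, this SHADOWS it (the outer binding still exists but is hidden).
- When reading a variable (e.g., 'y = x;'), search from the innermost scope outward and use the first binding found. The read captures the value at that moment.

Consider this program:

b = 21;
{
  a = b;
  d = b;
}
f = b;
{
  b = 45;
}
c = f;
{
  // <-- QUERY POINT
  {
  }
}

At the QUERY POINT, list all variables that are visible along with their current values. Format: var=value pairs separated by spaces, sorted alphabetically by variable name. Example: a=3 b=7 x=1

Step 1: declare b=21 at depth 0
Step 2: enter scope (depth=1)
Step 3: declare a=(read b)=21 at depth 1
Step 4: declare d=(read b)=21 at depth 1
Step 5: exit scope (depth=0)
Step 6: declare f=(read b)=21 at depth 0
Step 7: enter scope (depth=1)
Step 8: declare b=45 at depth 1
Step 9: exit scope (depth=0)
Step 10: declare c=(read f)=21 at depth 0
Step 11: enter scope (depth=1)
Visible at query point: b=21 c=21 f=21

Answer: b=21 c=21 f=21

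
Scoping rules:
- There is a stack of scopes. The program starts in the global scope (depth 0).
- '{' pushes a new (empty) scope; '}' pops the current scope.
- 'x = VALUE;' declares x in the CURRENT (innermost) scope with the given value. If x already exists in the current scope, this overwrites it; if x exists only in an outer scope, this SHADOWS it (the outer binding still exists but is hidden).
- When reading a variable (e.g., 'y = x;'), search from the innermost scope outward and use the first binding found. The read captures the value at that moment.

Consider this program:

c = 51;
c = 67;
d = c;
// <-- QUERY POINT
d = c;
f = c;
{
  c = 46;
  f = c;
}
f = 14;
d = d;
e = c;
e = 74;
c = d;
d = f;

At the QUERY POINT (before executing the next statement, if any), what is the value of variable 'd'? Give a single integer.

Step 1: declare c=51 at depth 0
Step 2: declare c=67 at depth 0
Step 3: declare d=(read c)=67 at depth 0
Visible at query point: c=67 d=67

Answer: 67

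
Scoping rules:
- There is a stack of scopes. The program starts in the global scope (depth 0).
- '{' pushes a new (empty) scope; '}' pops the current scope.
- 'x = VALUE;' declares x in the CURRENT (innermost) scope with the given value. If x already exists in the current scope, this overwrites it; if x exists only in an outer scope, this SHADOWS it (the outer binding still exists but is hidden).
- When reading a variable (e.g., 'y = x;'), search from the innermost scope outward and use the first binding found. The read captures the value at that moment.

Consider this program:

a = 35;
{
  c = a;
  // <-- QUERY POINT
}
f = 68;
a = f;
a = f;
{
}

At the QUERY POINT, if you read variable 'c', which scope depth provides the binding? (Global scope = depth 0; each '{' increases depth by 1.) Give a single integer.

Step 1: declare a=35 at depth 0
Step 2: enter scope (depth=1)
Step 3: declare c=(read a)=35 at depth 1
Visible at query point: a=35 c=35

Answer: 1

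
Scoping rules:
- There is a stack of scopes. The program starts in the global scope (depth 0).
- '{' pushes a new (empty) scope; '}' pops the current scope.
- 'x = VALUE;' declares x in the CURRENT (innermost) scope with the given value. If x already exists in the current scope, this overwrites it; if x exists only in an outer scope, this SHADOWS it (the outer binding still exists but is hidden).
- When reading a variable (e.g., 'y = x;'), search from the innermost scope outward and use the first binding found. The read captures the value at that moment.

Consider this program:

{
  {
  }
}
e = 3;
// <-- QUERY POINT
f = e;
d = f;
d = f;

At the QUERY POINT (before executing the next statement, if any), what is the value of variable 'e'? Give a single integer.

Answer: 3

Derivation:
Step 1: enter scope (depth=1)
Step 2: enter scope (depth=2)
Step 3: exit scope (depth=1)
Step 4: exit scope (depth=0)
Step 5: declare e=3 at depth 0
Visible at query point: e=3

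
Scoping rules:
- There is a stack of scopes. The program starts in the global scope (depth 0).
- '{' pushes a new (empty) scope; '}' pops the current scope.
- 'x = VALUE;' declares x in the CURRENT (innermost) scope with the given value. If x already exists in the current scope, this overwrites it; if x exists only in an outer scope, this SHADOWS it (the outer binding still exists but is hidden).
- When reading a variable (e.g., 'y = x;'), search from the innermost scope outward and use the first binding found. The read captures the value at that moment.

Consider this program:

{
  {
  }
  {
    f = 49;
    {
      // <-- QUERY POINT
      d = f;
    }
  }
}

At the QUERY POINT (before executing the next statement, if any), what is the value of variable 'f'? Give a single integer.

Answer: 49

Derivation:
Step 1: enter scope (depth=1)
Step 2: enter scope (depth=2)
Step 3: exit scope (depth=1)
Step 4: enter scope (depth=2)
Step 5: declare f=49 at depth 2
Step 6: enter scope (depth=3)
Visible at query point: f=49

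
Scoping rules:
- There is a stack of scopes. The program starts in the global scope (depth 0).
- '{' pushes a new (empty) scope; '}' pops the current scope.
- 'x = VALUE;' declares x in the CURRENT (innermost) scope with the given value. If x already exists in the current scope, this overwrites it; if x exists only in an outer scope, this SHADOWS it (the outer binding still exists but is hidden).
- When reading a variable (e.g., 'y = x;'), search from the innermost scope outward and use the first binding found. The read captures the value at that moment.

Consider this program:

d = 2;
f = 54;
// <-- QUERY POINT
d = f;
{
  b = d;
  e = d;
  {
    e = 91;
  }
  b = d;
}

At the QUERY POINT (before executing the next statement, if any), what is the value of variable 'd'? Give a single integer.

Answer: 2

Derivation:
Step 1: declare d=2 at depth 0
Step 2: declare f=54 at depth 0
Visible at query point: d=2 f=54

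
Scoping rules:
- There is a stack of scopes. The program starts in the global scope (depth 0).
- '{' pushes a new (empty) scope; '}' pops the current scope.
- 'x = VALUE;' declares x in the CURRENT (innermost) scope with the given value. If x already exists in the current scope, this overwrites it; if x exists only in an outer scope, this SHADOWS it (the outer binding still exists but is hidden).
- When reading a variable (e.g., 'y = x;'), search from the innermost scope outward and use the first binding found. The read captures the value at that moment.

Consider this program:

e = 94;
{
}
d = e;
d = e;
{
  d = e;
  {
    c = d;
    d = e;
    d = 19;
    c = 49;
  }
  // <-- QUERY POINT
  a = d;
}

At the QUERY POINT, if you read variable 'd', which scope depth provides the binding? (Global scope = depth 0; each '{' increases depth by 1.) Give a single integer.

Step 1: declare e=94 at depth 0
Step 2: enter scope (depth=1)
Step 3: exit scope (depth=0)
Step 4: declare d=(read e)=94 at depth 0
Step 5: declare d=(read e)=94 at depth 0
Step 6: enter scope (depth=1)
Step 7: declare d=(read e)=94 at depth 1
Step 8: enter scope (depth=2)
Step 9: declare c=(read d)=94 at depth 2
Step 10: declare d=(read e)=94 at depth 2
Step 11: declare d=19 at depth 2
Step 12: declare c=49 at depth 2
Step 13: exit scope (depth=1)
Visible at query point: d=94 e=94

Answer: 1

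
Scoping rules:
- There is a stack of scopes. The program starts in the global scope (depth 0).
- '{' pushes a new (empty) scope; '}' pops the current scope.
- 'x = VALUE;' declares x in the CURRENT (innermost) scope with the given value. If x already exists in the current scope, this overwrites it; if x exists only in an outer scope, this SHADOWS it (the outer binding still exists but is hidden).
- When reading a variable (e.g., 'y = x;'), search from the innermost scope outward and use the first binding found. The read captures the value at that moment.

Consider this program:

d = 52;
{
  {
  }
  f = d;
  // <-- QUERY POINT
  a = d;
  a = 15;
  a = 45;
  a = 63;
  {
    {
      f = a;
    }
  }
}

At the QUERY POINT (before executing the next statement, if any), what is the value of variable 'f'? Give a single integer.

Answer: 52

Derivation:
Step 1: declare d=52 at depth 0
Step 2: enter scope (depth=1)
Step 3: enter scope (depth=2)
Step 4: exit scope (depth=1)
Step 5: declare f=(read d)=52 at depth 1
Visible at query point: d=52 f=52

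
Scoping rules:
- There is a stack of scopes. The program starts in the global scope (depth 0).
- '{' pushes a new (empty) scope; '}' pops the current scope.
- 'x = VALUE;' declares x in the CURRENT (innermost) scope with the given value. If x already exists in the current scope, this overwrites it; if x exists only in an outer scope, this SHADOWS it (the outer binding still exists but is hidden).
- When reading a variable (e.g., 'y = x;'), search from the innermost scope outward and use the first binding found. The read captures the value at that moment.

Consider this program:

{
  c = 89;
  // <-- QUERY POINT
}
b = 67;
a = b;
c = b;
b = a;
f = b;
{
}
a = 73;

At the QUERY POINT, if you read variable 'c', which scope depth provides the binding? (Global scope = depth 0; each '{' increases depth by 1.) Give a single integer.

Step 1: enter scope (depth=1)
Step 2: declare c=89 at depth 1
Visible at query point: c=89

Answer: 1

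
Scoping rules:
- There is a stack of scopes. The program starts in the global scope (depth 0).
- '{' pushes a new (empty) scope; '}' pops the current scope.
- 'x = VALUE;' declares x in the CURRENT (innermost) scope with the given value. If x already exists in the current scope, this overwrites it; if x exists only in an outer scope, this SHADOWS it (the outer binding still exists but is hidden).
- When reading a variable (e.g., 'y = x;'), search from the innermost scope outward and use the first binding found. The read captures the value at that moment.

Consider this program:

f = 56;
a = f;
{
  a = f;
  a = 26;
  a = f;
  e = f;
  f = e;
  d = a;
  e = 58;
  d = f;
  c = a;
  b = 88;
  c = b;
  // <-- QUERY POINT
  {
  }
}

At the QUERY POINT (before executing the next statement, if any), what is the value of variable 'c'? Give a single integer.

Step 1: declare f=56 at depth 0
Step 2: declare a=(read f)=56 at depth 0
Step 3: enter scope (depth=1)
Step 4: declare a=(read f)=56 at depth 1
Step 5: declare a=26 at depth 1
Step 6: declare a=(read f)=56 at depth 1
Step 7: declare e=(read f)=56 at depth 1
Step 8: declare f=(read e)=56 at depth 1
Step 9: declare d=(read a)=56 at depth 1
Step 10: declare e=58 at depth 1
Step 11: declare d=(read f)=56 at depth 1
Step 12: declare c=(read a)=56 at depth 1
Step 13: declare b=88 at depth 1
Step 14: declare c=(read b)=88 at depth 1
Visible at query point: a=56 b=88 c=88 d=56 e=58 f=56

Answer: 88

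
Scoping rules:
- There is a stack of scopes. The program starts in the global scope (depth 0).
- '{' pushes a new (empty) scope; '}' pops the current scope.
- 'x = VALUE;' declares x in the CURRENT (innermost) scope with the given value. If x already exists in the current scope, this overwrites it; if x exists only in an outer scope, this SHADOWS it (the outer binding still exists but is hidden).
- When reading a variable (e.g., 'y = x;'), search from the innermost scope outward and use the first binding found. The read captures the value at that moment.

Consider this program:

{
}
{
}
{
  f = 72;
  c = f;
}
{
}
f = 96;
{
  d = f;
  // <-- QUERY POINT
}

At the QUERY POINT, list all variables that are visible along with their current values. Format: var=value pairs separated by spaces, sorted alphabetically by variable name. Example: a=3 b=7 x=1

Answer: d=96 f=96

Derivation:
Step 1: enter scope (depth=1)
Step 2: exit scope (depth=0)
Step 3: enter scope (depth=1)
Step 4: exit scope (depth=0)
Step 5: enter scope (depth=1)
Step 6: declare f=72 at depth 1
Step 7: declare c=(read f)=72 at depth 1
Step 8: exit scope (depth=0)
Step 9: enter scope (depth=1)
Step 10: exit scope (depth=0)
Step 11: declare f=96 at depth 0
Step 12: enter scope (depth=1)
Step 13: declare d=(read f)=96 at depth 1
Visible at query point: d=96 f=96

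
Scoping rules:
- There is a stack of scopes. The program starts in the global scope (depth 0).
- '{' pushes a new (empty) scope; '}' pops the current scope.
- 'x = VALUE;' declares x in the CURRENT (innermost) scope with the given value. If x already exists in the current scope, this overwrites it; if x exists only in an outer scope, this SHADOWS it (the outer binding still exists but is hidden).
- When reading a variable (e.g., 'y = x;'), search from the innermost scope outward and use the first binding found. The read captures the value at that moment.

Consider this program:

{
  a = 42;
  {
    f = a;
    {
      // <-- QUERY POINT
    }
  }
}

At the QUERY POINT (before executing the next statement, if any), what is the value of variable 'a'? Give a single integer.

Step 1: enter scope (depth=1)
Step 2: declare a=42 at depth 1
Step 3: enter scope (depth=2)
Step 4: declare f=(read a)=42 at depth 2
Step 5: enter scope (depth=3)
Visible at query point: a=42 f=42

Answer: 42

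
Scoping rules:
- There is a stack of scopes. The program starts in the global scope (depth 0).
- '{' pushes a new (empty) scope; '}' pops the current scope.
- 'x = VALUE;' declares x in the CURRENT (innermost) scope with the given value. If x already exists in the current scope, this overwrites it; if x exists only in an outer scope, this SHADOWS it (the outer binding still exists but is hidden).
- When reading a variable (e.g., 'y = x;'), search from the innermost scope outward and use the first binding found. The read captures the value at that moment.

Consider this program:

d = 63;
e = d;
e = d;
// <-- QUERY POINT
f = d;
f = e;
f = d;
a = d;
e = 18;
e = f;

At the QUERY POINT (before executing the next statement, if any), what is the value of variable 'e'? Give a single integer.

Step 1: declare d=63 at depth 0
Step 2: declare e=(read d)=63 at depth 0
Step 3: declare e=(read d)=63 at depth 0
Visible at query point: d=63 e=63

Answer: 63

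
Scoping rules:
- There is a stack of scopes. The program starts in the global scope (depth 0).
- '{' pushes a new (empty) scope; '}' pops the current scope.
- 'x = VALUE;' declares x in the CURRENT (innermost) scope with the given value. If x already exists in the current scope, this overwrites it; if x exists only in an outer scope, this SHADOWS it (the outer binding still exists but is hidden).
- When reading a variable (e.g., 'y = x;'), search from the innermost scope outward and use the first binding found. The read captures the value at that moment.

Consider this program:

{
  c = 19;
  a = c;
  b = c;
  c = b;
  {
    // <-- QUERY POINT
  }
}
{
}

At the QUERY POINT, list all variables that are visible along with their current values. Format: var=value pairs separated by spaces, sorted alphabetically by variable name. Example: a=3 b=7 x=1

Step 1: enter scope (depth=1)
Step 2: declare c=19 at depth 1
Step 3: declare a=(read c)=19 at depth 1
Step 4: declare b=(read c)=19 at depth 1
Step 5: declare c=(read b)=19 at depth 1
Step 6: enter scope (depth=2)
Visible at query point: a=19 b=19 c=19

Answer: a=19 b=19 c=19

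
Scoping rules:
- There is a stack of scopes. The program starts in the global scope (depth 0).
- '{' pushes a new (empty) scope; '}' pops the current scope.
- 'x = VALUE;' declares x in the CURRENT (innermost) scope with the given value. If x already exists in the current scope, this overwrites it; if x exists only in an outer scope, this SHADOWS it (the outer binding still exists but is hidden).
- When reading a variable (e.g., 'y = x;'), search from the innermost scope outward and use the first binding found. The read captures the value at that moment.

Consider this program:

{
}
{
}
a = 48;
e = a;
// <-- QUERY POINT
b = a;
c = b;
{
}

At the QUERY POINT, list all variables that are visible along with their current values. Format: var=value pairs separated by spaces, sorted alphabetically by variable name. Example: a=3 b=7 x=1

Step 1: enter scope (depth=1)
Step 2: exit scope (depth=0)
Step 3: enter scope (depth=1)
Step 4: exit scope (depth=0)
Step 5: declare a=48 at depth 0
Step 6: declare e=(read a)=48 at depth 0
Visible at query point: a=48 e=48

Answer: a=48 e=48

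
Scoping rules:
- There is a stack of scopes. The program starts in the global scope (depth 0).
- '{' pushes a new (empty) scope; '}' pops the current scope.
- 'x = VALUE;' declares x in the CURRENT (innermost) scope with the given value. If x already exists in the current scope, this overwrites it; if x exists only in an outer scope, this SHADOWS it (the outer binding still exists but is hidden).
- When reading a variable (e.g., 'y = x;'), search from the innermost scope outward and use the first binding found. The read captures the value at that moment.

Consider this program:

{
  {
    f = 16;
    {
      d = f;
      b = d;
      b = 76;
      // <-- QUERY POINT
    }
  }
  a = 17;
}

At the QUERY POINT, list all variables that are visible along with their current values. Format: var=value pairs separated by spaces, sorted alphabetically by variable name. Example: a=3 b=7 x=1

Answer: b=76 d=16 f=16

Derivation:
Step 1: enter scope (depth=1)
Step 2: enter scope (depth=2)
Step 3: declare f=16 at depth 2
Step 4: enter scope (depth=3)
Step 5: declare d=(read f)=16 at depth 3
Step 6: declare b=(read d)=16 at depth 3
Step 7: declare b=76 at depth 3
Visible at query point: b=76 d=16 f=16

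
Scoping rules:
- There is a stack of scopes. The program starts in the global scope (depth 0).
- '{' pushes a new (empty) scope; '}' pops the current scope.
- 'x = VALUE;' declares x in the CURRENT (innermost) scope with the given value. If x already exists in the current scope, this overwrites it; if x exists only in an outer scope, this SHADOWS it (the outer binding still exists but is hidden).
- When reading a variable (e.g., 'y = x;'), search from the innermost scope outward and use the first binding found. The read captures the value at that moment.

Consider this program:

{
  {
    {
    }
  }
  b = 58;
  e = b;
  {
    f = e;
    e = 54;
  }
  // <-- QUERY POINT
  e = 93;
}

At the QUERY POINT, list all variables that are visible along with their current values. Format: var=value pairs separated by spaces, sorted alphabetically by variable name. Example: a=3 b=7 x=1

Step 1: enter scope (depth=1)
Step 2: enter scope (depth=2)
Step 3: enter scope (depth=3)
Step 4: exit scope (depth=2)
Step 5: exit scope (depth=1)
Step 6: declare b=58 at depth 1
Step 7: declare e=(read b)=58 at depth 1
Step 8: enter scope (depth=2)
Step 9: declare f=(read e)=58 at depth 2
Step 10: declare e=54 at depth 2
Step 11: exit scope (depth=1)
Visible at query point: b=58 e=58

Answer: b=58 e=58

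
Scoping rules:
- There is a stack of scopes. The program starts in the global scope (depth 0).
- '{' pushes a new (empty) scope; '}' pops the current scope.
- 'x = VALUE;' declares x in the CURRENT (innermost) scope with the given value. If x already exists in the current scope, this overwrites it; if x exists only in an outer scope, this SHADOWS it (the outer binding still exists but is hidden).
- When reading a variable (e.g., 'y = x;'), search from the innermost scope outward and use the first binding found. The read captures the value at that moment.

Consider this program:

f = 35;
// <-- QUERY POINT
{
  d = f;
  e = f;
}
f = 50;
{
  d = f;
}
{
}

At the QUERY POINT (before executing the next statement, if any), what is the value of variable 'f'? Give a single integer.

Step 1: declare f=35 at depth 0
Visible at query point: f=35

Answer: 35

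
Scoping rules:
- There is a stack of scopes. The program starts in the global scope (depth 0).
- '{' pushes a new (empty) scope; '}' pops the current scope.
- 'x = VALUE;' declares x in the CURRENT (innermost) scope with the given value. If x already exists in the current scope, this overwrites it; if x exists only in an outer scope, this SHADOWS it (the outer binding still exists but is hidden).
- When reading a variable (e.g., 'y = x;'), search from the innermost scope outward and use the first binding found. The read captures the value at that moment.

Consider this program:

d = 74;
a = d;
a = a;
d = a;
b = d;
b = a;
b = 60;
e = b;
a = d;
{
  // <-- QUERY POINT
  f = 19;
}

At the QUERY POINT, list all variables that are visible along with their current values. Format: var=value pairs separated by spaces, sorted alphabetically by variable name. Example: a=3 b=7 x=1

Answer: a=74 b=60 d=74 e=60

Derivation:
Step 1: declare d=74 at depth 0
Step 2: declare a=(read d)=74 at depth 0
Step 3: declare a=(read a)=74 at depth 0
Step 4: declare d=(read a)=74 at depth 0
Step 5: declare b=(read d)=74 at depth 0
Step 6: declare b=(read a)=74 at depth 0
Step 7: declare b=60 at depth 0
Step 8: declare e=(read b)=60 at depth 0
Step 9: declare a=(read d)=74 at depth 0
Step 10: enter scope (depth=1)
Visible at query point: a=74 b=60 d=74 e=60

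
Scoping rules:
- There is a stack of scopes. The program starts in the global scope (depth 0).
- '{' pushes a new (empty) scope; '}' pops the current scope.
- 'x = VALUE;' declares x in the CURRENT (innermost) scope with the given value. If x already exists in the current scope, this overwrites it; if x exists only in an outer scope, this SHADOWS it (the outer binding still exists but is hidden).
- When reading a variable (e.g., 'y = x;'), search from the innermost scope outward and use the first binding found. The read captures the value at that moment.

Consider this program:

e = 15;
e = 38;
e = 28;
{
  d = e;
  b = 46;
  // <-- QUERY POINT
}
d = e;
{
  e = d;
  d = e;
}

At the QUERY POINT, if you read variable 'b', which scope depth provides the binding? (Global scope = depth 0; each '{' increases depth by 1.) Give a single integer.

Answer: 1

Derivation:
Step 1: declare e=15 at depth 0
Step 2: declare e=38 at depth 0
Step 3: declare e=28 at depth 0
Step 4: enter scope (depth=1)
Step 5: declare d=(read e)=28 at depth 1
Step 6: declare b=46 at depth 1
Visible at query point: b=46 d=28 e=28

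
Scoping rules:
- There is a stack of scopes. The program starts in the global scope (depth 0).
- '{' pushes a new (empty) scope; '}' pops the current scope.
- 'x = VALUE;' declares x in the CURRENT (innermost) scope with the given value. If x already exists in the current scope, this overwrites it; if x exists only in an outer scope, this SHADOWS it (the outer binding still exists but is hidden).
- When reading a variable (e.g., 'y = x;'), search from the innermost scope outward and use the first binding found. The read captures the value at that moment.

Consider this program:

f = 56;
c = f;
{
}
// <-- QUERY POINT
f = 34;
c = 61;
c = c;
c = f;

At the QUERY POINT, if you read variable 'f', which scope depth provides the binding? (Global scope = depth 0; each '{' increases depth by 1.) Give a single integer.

Step 1: declare f=56 at depth 0
Step 2: declare c=(read f)=56 at depth 0
Step 3: enter scope (depth=1)
Step 4: exit scope (depth=0)
Visible at query point: c=56 f=56

Answer: 0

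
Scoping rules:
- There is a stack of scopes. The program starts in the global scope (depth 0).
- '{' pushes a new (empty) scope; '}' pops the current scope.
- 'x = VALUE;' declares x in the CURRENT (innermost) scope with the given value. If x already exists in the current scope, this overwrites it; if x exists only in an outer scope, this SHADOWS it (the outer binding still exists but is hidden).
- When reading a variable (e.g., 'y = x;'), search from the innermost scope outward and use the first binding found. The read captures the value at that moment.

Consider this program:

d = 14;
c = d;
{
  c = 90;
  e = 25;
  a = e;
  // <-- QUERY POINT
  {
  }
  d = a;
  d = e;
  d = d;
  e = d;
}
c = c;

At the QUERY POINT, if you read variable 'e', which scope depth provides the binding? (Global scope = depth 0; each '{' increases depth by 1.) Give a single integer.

Step 1: declare d=14 at depth 0
Step 2: declare c=(read d)=14 at depth 0
Step 3: enter scope (depth=1)
Step 4: declare c=90 at depth 1
Step 5: declare e=25 at depth 1
Step 6: declare a=(read e)=25 at depth 1
Visible at query point: a=25 c=90 d=14 e=25

Answer: 1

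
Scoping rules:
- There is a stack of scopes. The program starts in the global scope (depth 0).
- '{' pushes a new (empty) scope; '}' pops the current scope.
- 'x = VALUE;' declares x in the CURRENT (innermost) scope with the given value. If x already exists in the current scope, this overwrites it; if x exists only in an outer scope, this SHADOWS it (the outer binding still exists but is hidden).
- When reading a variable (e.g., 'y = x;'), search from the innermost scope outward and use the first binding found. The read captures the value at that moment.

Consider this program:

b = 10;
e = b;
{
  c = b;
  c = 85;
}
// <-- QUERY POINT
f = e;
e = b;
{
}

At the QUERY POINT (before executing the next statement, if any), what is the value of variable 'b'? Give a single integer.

Answer: 10

Derivation:
Step 1: declare b=10 at depth 0
Step 2: declare e=(read b)=10 at depth 0
Step 3: enter scope (depth=1)
Step 4: declare c=(read b)=10 at depth 1
Step 5: declare c=85 at depth 1
Step 6: exit scope (depth=0)
Visible at query point: b=10 e=10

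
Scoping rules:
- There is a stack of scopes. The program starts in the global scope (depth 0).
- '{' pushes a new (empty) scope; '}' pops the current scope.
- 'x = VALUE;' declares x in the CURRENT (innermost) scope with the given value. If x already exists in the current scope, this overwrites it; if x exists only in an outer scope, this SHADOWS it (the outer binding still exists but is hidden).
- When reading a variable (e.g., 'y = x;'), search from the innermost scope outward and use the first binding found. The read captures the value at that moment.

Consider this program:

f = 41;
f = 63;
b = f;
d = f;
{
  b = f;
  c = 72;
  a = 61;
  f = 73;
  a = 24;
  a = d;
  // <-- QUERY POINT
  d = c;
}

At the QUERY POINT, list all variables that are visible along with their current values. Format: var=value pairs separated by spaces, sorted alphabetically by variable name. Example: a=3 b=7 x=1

Step 1: declare f=41 at depth 0
Step 2: declare f=63 at depth 0
Step 3: declare b=(read f)=63 at depth 0
Step 4: declare d=(read f)=63 at depth 0
Step 5: enter scope (depth=1)
Step 6: declare b=(read f)=63 at depth 1
Step 7: declare c=72 at depth 1
Step 8: declare a=61 at depth 1
Step 9: declare f=73 at depth 1
Step 10: declare a=24 at depth 1
Step 11: declare a=(read d)=63 at depth 1
Visible at query point: a=63 b=63 c=72 d=63 f=73

Answer: a=63 b=63 c=72 d=63 f=73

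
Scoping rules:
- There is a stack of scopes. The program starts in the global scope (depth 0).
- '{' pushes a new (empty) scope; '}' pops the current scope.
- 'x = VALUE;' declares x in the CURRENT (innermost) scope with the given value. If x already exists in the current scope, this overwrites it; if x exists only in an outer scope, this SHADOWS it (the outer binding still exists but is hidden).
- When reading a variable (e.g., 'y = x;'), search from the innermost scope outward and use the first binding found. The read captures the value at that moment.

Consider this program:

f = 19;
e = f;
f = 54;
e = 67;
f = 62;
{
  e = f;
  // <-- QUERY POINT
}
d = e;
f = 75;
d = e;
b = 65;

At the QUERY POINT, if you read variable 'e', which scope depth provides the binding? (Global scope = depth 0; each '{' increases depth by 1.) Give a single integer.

Step 1: declare f=19 at depth 0
Step 2: declare e=(read f)=19 at depth 0
Step 3: declare f=54 at depth 0
Step 4: declare e=67 at depth 0
Step 5: declare f=62 at depth 0
Step 6: enter scope (depth=1)
Step 7: declare e=(read f)=62 at depth 1
Visible at query point: e=62 f=62

Answer: 1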